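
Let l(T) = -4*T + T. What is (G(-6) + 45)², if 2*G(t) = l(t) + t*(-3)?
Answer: 3969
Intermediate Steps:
l(T) = -3*T
G(t) = -3*t (G(t) = (-3*t + t*(-3))/2 = (-3*t - 3*t)/2 = (-6*t)/2 = -3*t)
(G(-6) + 45)² = (-3*(-6) + 45)² = (18 + 45)² = 63² = 3969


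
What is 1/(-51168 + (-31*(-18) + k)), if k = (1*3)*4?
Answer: -1/50598 ≈ -1.9764e-5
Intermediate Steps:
k = 12 (k = 3*4 = 12)
1/(-51168 + (-31*(-18) + k)) = 1/(-51168 + (-31*(-18) + 12)) = 1/(-51168 + (558 + 12)) = 1/(-51168 + 570) = 1/(-50598) = -1/50598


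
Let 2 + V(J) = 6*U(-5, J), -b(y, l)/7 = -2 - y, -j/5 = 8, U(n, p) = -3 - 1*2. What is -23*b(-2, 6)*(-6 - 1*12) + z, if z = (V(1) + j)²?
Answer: 5184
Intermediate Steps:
U(n, p) = -5 (U(n, p) = -3 - 2 = -5)
j = -40 (j = -5*8 = -40)
b(y, l) = 14 + 7*y (b(y, l) = -7*(-2 - y) = 14 + 7*y)
V(J) = -32 (V(J) = -2 + 6*(-5) = -2 - 30 = -32)
z = 5184 (z = (-32 - 40)² = (-72)² = 5184)
-23*b(-2, 6)*(-6 - 1*12) + z = -23*(14 + 7*(-2))*(-6 - 1*12) + 5184 = -23*(14 - 14)*(-6 - 12) + 5184 = -0*(-18) + 5184 = -23*0 + 5184 = 0 + 5184 = 5184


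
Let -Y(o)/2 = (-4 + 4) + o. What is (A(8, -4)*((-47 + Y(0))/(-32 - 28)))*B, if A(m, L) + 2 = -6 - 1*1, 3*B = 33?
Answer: -1551/20 ≈ -77.550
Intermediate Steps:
B = 11 (B = (1/3)*33 = 11)
Y(o) = -2*o (Y(o) = -2*((-4 + 4) + o) = -2*(0 + o) = -2*o)
A(m, L) = -9 (A(m, L) = -2 + (-6 - 1*1) = -2 + (-6 - 1) = -2 - 7 = -9)
(A(8, -4)*((-47 + Y(0))/(-32 - 28)))*B = -9*(-47 - 2*0)/(-32 - 28)*11 = -9*(-47 + 0)/(-60)*11 = -(-423)*(-1)/60*11 = -9*47/60*11 = -141/20*11 = -1551/20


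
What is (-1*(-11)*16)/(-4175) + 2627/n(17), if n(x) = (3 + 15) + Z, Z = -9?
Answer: 10966141/37575 ≈ 291.85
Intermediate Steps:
n(x) = 9 (n(x) = (3 + 15) - 9 = 18 - 9 = 9)
(-1*(-11)*16)/(-4175) + 2627/n(17) = (-1*(-11)*16)/(-4175) + 2627/9 = (11*16)*(-1/4175) + 2627*(⅑) = 176*(-1/4175) + 2627/9 = -176/4175 + 2627/9 = 10966141/37575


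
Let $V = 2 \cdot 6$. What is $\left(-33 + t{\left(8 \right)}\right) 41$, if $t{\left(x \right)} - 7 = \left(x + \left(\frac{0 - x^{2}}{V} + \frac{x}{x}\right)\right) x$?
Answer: $\frac{410}{3} \approx 136.67$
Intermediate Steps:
$V = 12$
$t{\left(x \right)} = 7 + x \left(1 + x - \frac{x^{2}}{12}\right)$ ($t{\left(x \right)} = 7 + \left(x + \left(\frac{0 - x^{2}}{12} + \frac{x}{x}\right)\right) x = 7 + \left(x + \left(- x^{2} \cdot \frac{1}{12} + 1\right)\right) x = 7 + \left(x - \left(-1 + \frac{x^{2}}{12}\right)\right) x = 7 + \left(1 + x - \frac{x^{2}}{12}\right) x = 7 + x \left(1 + x - \frac{x^{2}}{12}\right)$)
$\left(-33 + t{\left(8 \right)}\right) 41 = \left(-33 + \left(7 + 8 + 8^{2} - \frac{8^{3}}{12}\right)\right) 41 = \left(-33 + \left(7 + 8 + 64 - \frac{128}{3}\right)\right) 41 = \left(-33 + \frac{109}{3}\right) 41 = \frac{10}{3} \cdot 41 = \frac{410}{3}$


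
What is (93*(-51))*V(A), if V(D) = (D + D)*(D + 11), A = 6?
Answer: -967572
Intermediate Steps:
V(D) = 2*D*(11 + D) (V(D) = (2*D)*(11 + D) = 2*D*(11 + D))
(93*(-51))*V(A) = (93*(-51))*(2*6*(11 + 6)) = -9486*6*17 = -4743*204 = -967572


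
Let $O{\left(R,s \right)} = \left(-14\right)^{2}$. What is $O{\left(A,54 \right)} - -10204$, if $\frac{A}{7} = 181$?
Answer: $10400$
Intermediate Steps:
$A = 1267$ ($A = 7 \cdot 181 = 1267$)
$O{\left(R,s \right)} = 196$
$O{\left(A,54 \right)} - -10204 = 196 - -10204 = 196 + 10204 = 10400$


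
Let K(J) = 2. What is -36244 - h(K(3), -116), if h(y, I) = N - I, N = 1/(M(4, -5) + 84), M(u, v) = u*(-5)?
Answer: -2327041/64 ≈ -36360.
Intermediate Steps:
M(u, v) = -5*u
N = 1/64 (N = 1/(-5*4 + 84) = 1/(-20 + 84) = 1/64 ≈ 0.015625)
h(y, I) = 1/64 - I
-36244 - h(K(3), -116) = -36244 - (1/64 - 1*(-116)) = -36244 - (1/64 + 116) = -36244 - 1*7425/64 = -36244 - 7425/64 = -2327041/64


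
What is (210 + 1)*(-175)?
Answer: -36925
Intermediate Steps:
(210 + 1)*(-175) = 211*(-175) = -36925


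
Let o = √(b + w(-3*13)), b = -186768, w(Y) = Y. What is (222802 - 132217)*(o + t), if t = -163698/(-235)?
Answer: 2965716666/47 + 90585*I*√186807 ≈ 6.31e+7 + 3.9152e+7*I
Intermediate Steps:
t = 163698/235 (t = -163698*(-1/235) = 163698/235 ≈ 696.59)
o = I*√186807 (o = √(-186768 - 3*13) = √(-186768 - 39) = √(-186807) = I*√186807 ≈ 432.21*I)
(222802 - 132217)*(o + t) = (222802 - 132217)*(I*√186807 + 163698/235) = 90585*(163698/235 + I*√186807) = 2965716666/47 + 90585*I*√186807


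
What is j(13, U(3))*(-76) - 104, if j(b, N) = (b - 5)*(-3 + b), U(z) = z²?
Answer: -6184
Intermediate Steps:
j(b, N) = (-5 + b)*(-3 + b)
j(13, U(3))*(-76) - 104 = (15 + 13² - 8*13)*(-76) - 104 = (15 + 169 - 104)*(-76) - 104 = 80*(-76) - 104 = -6080 - 104 = -6184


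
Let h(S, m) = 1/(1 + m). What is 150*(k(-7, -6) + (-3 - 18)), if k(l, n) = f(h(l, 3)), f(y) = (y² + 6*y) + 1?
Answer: -22125/8 ≈ -2765.6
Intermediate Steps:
f(y) = 1 + y² + 6*y
k(l, n) = 41/16 (k(l, n) = 1 + (1/(1 + 3))² + 6/(1 + 3) = 1 + (1/4)² + 6/4 = 1 + (¼)² + 6*(¼) = 1 + 1/16 + 3/2 = 41/16)
150*(k(-7, -6) + (-3 - 18)) = 150*(41/16 + (-3 - 18)) = 150*(41/16 - 21) = 150*(-295/16) = -22125/8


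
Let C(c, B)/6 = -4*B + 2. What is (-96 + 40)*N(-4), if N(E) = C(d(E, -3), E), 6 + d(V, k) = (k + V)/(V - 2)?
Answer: -6048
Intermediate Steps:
d(V, k) = -6 + (V + k)/(-2 + V) (d(V, k) = -6 + (k + V)/(V - 2) = -6 + (V + k)/(-2 + V))
C(c, B) = 12 - 24*B (C(c, B) = 6*(-4*B + 2) = 6*(2 - 4*B) = 12 - 24*B)
N(E) = 12 - 24*E
(-96 + 40)*N(-4) = (-96 + 40)*(12 - 24*(-4)) = -56*(12 + 96) = -56*108 = -6048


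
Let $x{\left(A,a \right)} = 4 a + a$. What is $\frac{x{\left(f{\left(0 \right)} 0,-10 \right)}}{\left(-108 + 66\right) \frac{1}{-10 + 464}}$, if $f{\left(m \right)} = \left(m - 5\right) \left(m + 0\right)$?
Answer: $\frac{11350}{21} \approx 540.48$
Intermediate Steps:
$f{\left(m \right)} = m \left(-5 + m\right)$ ($f{\left(m \right)} = \left(-5 + m\right) m = m \left(-5 + m\right)$)
$x{\left(A,a \right)} = 5 a$
$\frac{x{\left(f{\left(0 \right)} 0,-10 \right)}}{\left(-108 + 66\right) \frac{1}{-10 + 464}} = \frac{5 \left(-10\right)}{\left(-108 + 66\right) \frac{1}{-10 + 464}} = - \frac{50}{\left(-42\right) \frac{1}{454}} = - \frac{50}{- \frac{21}{227}} = \left(-50\right) \left(- \frac{227}{21}\right) = \frac{11350}{21}$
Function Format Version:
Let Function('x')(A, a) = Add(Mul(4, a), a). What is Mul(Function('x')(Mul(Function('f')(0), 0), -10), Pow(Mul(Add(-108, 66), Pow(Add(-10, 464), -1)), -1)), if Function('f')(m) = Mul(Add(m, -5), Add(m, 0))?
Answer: Rational(11350, 21) ≈ 540.48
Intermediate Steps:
Function('f')(m) = Mul(m, Add(-5, m)) (Function('f')(m) = Mul(Add(-5, m), m) = Mul(m, Add(-5, m)))
Function('x')(A, a) = Mul(5, a)
Mul(Function('x')(Mul(Function('f')(0), 0), -10), Pow(Mul(Add(-108, 66), Pow(Add(-10, 464), -1)), -1)) = Mul(Mul(5, -10), Pow(Mul(Add(-108, 66), Pow(Add(-10, 464), -1)), -1)) = Mul(-50, Pow(Mul(-42, Pow(454, -1)), -1)) = Mul(-50, Pow(Mul(-42, Rational(1, 454)), -1)) = Mul(-50, Pow(Rational(-21, 227), -1)) = Mul(-50, Rational(-227, 21)) = Rational(11350, 21)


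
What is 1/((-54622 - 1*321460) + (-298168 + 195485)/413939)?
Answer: -413939/155675109681 ≈ -2.6590e-6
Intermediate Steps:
1/((-54622 - 1*321460) + (-298168 + 195485)/413939) = 1/((-54622 - 321460) - 102683*1/413939) = 1/(-376082 - 102683/413939) = 1/(-155675109681/413939) = -413939/155675109681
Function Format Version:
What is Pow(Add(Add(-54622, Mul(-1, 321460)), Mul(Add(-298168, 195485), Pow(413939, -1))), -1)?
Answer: Rational(-413939, 155675109681) ≈ -2.6590e-6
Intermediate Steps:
Pow(Add(Add(-54622, Mul(-1, 321460)), Mul(Add(-298168, 195485), Pow(413939, -1))), -1) = Pow(Add(Add(-54622, -321460), Mul(-102683, Rational(1, 413939))), -1) = Pow(Add(-376082, Rational(-102683, 413939)), -1) = Pow(Rational(-155675109681, 413939), -1) = Rational(-413939, 155675109681)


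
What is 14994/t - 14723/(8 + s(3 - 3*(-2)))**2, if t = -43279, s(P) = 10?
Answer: -642054773/14022396 ≈ -45.788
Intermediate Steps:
14994/t - 14723/(8 + s(3 - 3*(-2)))**2 = 14994/(-43279) - 14723/(8 + 10)**2 = 14994*(-1/43279) - 14723/(18**2) = -14994/43279 - 14723/324 = -642054773/14022396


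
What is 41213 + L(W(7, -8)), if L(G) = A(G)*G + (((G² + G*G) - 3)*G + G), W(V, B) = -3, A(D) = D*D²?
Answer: 41246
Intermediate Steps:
A(D) = D³
L(G) = G + G⁴ + G*(-3 + 2*G²) (L(G) = G³*G + (((G² + G*G) - 3)*G + G) = G⁴ + (((G² + G²) - 3)*G + G) = G⁴ + ((2*G² - 3)*G + G) = G⁴ + ((-3 + 2*G²)*G + G) = G⁴ + (G*(-3 + 2*G²) + G) = G⁴ + (G + G*(-3 + 2*G²)) = G + G⁴ + G*(-3 + 2*G²))
41213 + L(W(7, -8)) = 41213 - 3*(-2 + (-3)³ + 2*(-3)²) = 41213 - 3*(-2 - 27 + 2*9) = 41213 - 3*(-2 - 27 + 18) = 41213 - 3*(-11) = 41213 + 33 = 41246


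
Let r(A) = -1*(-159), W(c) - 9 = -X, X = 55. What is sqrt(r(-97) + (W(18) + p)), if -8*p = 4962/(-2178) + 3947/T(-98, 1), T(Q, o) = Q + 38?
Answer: sqrt(23523890)/440 ≈ 11.023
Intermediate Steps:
W(c) = -46 (W(c) = 9 - 1*55 = 9 - 55 = -46)
T(Q, o) = 38 + Q
r(A) = 159
p = 164709/19360 (p = -(4962/(-2178) + 3947/(38 - 98))/8 = -(4962*(-1/2178) + 3947/(-60))/8 = -(-827/363 + 3947*(-1/60))/8 = -(-827/363 - 3947/60)/8 = -1/8*(-164709/2420) = 164709/19360 ≈ 8.5077)
sqrt(r(-97) + (W(18) + p)) = sqrt(159 + (-46 + 164709/19360)) = sqrt(159 - 725851/19360) = sqrt(2352389/19360) = sqrt(23523890)/440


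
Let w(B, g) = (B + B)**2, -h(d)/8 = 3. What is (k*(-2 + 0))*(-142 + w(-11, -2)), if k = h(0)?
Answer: 16416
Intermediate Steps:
h(d) = -24 (h(d) = -8*3 = -24)
k = -24
w(B, g) = 4*B**2 (w(B, g) = (2*B)**2 = 4*B**2)
(k*(-2 + 0))*(-142 + w(-11, -2)) = (-24*(-2 + 0))*(-142 + 4*(-11)**2) = (-24*(-2))*(-142 + 4*121) = 48*(-142 + 484) = 48*342 = 16416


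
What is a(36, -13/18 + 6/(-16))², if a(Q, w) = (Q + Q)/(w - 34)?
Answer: 26873856/6385729 ≈ 4.2084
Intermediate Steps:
a(Q, w) = 2*Q/(-34 + w) (a(Q, w) = (2*Q)/(-34 + w) = 2*Q/(-34 + w))
a(36, -13/18 + 6/(-16))² = (2*36/(-34 + (-13/18 + 6/(-16))))² = (2*36/(-34 + (-13*1/18 + 6*(-1/16))))² = (2*36/(-34 + (-13/18 - 3/8)))² = (2*36/(-34 - 79/72))² = (2*36/(-2527/72))² = (2*36*(-72/2527))² = (-5184/2527)² = 26873856/6385729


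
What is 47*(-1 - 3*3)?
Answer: -470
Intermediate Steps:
47*(-1 - 3*3) = 47*(-1 - 9) = 47*(-10) = -470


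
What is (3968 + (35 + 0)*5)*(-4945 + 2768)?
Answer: -9019311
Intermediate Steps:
(3968 + (35 + 0)*5)*(-4945 + 2768) = (3968 + 35*5)*(-2177) = (3968 + 175)*(-2177) = 4143*(-2177) = -9019311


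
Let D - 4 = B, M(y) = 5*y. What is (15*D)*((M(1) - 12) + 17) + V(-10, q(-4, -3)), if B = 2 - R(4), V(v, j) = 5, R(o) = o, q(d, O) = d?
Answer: 305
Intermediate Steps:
B = -2 (B = 2 - 1*4 = 2 - 4 = -2)
D = 2 (D = 4 - 2 = 2)
(15*D)*((M(1) - 12) + 17) + V(-10, q(-4, -3)) = (15*2)*((5*1 - 12) + 17) + 5 = 30*((5 - 12) + 17) + 5 = 30*(-7 + 17) + 5 = 30*10 + 5 = 300 + 5 = 305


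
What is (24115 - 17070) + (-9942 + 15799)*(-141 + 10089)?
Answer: 58272481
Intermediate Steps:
(24115 - 17070) + (-9942 + 15799)*(-141 + 10089) = 7045 + 5857*9948 = 7045 + 58265436 = 58272481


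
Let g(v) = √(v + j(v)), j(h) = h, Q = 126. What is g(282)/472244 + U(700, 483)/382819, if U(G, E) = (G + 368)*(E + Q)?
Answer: 650412/382819 + √141/236122 ≈ 1.6991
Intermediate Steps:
g(v) = √2*√v (g(v) = √(v + v) = √(2*v) = √2*√v)
U(G, E) = (126 + E)*(368 + G) (U(G, E) = (G + 368)*(E + 126) = (368 + G)*(126 + E) = (126 + E)*(368 + G))
g(282)/472244 + U(700, 483)/382819 = (√2*√282)/472244 + (46368 + 126*700 + 368*483 + 483*700)/382819 = (2*√141)*(1/472244) + (46368 + 88200 + 177744 + 338100)*(1/382819) = √141/236122 + 650412*(1/382819) = √141/236122 + 650412/382819 = 650412/382819 + √141/236122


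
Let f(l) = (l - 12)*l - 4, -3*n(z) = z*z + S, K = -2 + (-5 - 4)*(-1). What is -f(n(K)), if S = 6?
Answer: -4969/9 ≈ -552.11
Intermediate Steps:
K = 7 (K = -2 - 9*(-1) = -2 + 9 = 7)
n(z) = -2 - z**2/3 (n(z) = -(z*z + 6)/3 = -(z**2 + 6)/3 = -(6 + z**2)/3 = -2 - z**2/3)
f(l) = -4 + l*(-12 + l) (f(l) = (-12 + l)*l - 4 = l*(-12 + l) - 4 = -4 + l*(-12 + l))
-f(n(K)) = -(-4 + (-2 - 1/3*7**2)**2 - 12*(-2 - 1/3*7**2)) = -(-4 + (-2 - 1/3*49)**2 - 12*(-2 - 1/3*49)) = -(-4 + (-2 - 49/3)**2 - 12*(-2 - 49/3)) = -(-4 + (-55/3)**2 - 12*(-55/3)) = -(-4 + 3025/9 + 220) = -1*4969/9 = -4969/9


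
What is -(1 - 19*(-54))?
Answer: -1027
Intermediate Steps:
-(1 - 19*(-54)) = -(1 + 1026) = -1*1027 = -1027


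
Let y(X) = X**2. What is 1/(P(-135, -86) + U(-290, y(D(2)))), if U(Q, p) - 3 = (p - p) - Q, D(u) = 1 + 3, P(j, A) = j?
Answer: 1/158 ≈ 0.0063291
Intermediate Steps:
D(u) = 4
U(Q, p) = 3 - Q (U(Q, p) = 3 + ((p - p) - Q) = 3 + (0 - Q) = 3 - Q)
1/(P(-135, -86) + U(-290, y(D(2)))) = 1/(-135 + (3 - 1*(-290))) = 1/(-135 + (3 + 290)) = 1/(-135 + 293) = 1/158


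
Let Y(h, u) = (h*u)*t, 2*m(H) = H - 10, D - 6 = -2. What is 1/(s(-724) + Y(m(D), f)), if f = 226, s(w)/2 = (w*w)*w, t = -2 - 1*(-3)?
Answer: -1/759007526 ≈ -1.3175e-9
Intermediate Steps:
t = 1 (t = -2 + 3 = 1)
D = 4 (D = 6 - 2 = 4)
s(w) = 2*w³ (s(w) = 2*((w*w)*w) = 2*(w²*w) = 2*w³)
m(H) = -5 + H/2 (m(H) = (H - 10)/2 = (-10 + H)/2 = -5 + H/2)
Y(h, u) = h*u (Y(h, u) = (h*u)*1 = h*u)
1/(s(-724) + Y(m(D), f)) = 1/(2*(-724)³ + (-5 + (½)*4)*226) = 1/(2*(-379503424) + (-5 + 2)*226) = 1/(-759006848 - 3*226) = 1/(-759006848 - 678) = 1/(-759007526) = -1/759007526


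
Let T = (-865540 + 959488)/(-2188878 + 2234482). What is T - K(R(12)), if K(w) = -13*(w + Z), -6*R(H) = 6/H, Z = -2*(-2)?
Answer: 7247855/136812 ≈ 52.977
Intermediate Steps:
Z = 4
R(H) = -1/H
K(w) = -52 - 13*w (K(w) = -13*(w + 4) = -13*(4 + w) = -52 - 13*w)
T = 23487/11401 (T = 93948/45604 = 93948*(1/45604) = 23487/11401 ≈ 2.0601)
T - K(R(12)) = 23487/11401 - (-52 - (-13)/12) = 23487/11401 - (-52 - 13*(-1/12)) = 23487/11401 - (-52 + 13/12) = 23487/11401 - 1*(-611/12) = 23487/11401 + 611/12 = 7247855/136812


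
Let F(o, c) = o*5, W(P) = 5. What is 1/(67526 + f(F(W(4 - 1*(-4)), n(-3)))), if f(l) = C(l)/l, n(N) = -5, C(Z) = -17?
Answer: 25/1688133 ≈ 1.4809e-5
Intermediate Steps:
F(o, c) = 5*o
f(l) = -17/l
1/(67526 + f(F(W(4 - 1*(-4)), n(-3)))) = 1/(67526 - 17/(5*5)) = 1/(67526 - 17/25) = 1/(1688133/25) = 25/1688133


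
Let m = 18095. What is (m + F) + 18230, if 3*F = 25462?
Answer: 134437/3 ≈ 44812.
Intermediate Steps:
F = 25462/3 (F = (1/3)*25462 = 25462/3 ≈ 8487.3)
(m + F) + 18230 = (18095 + 25462/3) + 18230 = 79747/3 + 18230 = 134437/3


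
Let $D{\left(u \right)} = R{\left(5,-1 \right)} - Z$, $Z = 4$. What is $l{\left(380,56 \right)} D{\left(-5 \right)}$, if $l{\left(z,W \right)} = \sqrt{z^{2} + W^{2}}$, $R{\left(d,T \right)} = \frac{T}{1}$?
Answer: $- 20 \sqrt{9221} \approx -1920.5$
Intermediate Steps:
$R{\left(d,T \right)} = T$ ($R{\left(d,T \right)} = T 1 = T$)
$l{\left(z,W \right)} = \sqrt{W^{2} + z^{2}}$
$D{\left(u \right)} = -5$ ($D{\left(u \right)} = -1 - 4 = -5$)
$l{\left(380,56 \right)} D{\left(-5 \right)} = \sqrt{56^{2} + 380^{2}} \left(-5\right) = \sqrt{3136 + 144400} \left(-5\right) = \sqrt{147536} \left(-5\right) = 4 \sqrt{9221} \left(-5\right) = - 20 \sqrt{9221}$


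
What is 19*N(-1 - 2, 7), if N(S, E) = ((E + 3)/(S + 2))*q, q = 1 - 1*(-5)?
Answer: -1140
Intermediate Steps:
q = 6 (q = 1 + 5 = 6)
N(S, E) = 6*(3 + E)/(2 + S) (N(S, E) = ((E + 3)/(S + 2))*6 = ((3 + E)/(2 + S))*6 = 6*(3 + E)/(2 + S))
19*N(-1 - 2, 7) = 19*(6*(3 + 7)/(2 + (-1 - 2))) = 19*(6*10/(2 - 3)) = 19*(6*10/(-1)) = 19*(6*(-1)*10) = 19*(-60) = -1140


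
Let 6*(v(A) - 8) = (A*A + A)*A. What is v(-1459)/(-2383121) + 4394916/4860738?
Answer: 140265833888077/643540377961 ≈ 217.96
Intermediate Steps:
v(A) = 8 + A*(A + A**2)/6 (v(A) = 8 + ((A*A + A)*A)/6 = 8 + ((A**2 + A)*A)/6 = 8 + ((A + A**2)*A)/6 = 8 + (A*(A + A**2))/6 = 8 + A*(A + A**2)/6)
v(-1459)/(-2383121) + 4394916/4860738 = (8 + (1/6)*(-1459)**2 + (1/6)*(-1459)**3)/(-2383121) + 4394916/4860738 = (8 + (1/6)*2128681 + (1/6)*(-3105745579))*(-1/2383121) + 4394916*(1/4860738) = (8 + 2128681/6 - 3105745579/6)*(-1/2383121) + 244162/270041 = -517269475*(-1/2383121) + 244162/270041 = 517269475/2383121 + 244162/270041 = 140265833888077/643540377961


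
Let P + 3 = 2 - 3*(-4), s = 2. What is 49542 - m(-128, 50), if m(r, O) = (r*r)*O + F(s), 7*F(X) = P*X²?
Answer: -5387650/7 ≈ -7.6966e+5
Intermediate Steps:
P = 11 (P = -3 + (2 - 3*(-4)) = -3 + (2 + 12) = -3 + 14 = 11)
F(X) = 11*X²/7 (F(X) = (11*X²)/7 = 11*X²/7)
m(r, O) = 44/7 + O*r² (m(r, O) = (r*r)*O + (11/7)*2² = r²*O + (11/7)*4 = O*r² + 44/7 = 44/7 + O*r²)
49542 - m(-128, 50) = 49542 - (44/7 + 50*(-128)²) = 49542 - (44/7 + 50*16384) = 49542 - (44/7 + 819200) = 49542 - 1*5734444/7 = 49542 - 5734444/7 = -5387650/7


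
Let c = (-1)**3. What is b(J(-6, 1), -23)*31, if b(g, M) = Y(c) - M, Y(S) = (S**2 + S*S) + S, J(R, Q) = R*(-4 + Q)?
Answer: 744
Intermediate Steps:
c = -1
Y(S) = S + 2*S**2 (Y(S) = (S**2 + S**2) + S = 2*S**2 + S = S + 2*S**2)
b(g, M) = 1 - M (b(g, M) = -(1 + 2*(-1)) - M = -(1 - 2) - M = -1*(-1) - M = 1 - M)
b(J(-6, 1), -23)*31 = (1 - 1*(-23))*31 = (1 + 23)*31 = 24*31 = 744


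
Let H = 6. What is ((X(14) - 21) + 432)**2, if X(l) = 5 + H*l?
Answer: 250000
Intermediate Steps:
X(l) = 5 + 6*l
((X(14) - 21) + 432)**2 = (((5 + 6*14) - 21) + 432)**2 = (((5 + 84) - 21) + 432)**2 = ((89 - 21) + 432)**2 = (68 + 432)**2 = 500**2 = 250000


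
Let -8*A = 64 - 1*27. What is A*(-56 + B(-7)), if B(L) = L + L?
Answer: 1295/4 ≈ 323.75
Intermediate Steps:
B(L) = 2*L
A = -37/8 (A = -(64 - 1*27)/8 = -(64 - 27)/8 = -⅛*37 = -37/8 ≈ -4.6250)
A*(-56 + B(-7)) = -37*(-56 + 2*(-7))/8 = -37*(-56 - 14)/8 = -37/8*(-70) = 1295/4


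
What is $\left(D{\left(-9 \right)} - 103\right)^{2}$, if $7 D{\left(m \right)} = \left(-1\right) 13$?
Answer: $\frac{538756}{49} \approx 10995.0$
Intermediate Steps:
$D{\left(m \right)} = - \frac{13}{7}$ ($D{\left(m \right)} = \frac{\left(-1\right) 13}{7} = \frac{1}{7} \left(-13\right) = - \frac{13}{7}$)
$\left(D{\left(-9 \right)} - 103\right)^{2} = \left(- \frac{13}{7} - 103\right)^{2} = \left(- \frac{734}{7}\right)^{2} = \frac{538756}{49}$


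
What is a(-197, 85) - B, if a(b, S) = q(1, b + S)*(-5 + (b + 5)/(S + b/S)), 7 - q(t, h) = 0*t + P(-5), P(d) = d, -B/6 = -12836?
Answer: -135471492/1757 ≈ -77104.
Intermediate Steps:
B = 77016 (B = -6*(-12836) = 77016)
q(t, h) = 12 (q(t, h) = 7 - (0*t - 5) = 7 - (0 - 5) = 7 - 1*(-5) = 7 + 5 = 12)
a(b, S) = -60 + 12*(5 + b)/(S + b/S) (a(b, S) = 12*(-5 + (b + 5)/(S + b/S)) = 12*(-5 + (5 + b)/(S + b/S)) = -60 + 12*(5 + b)/(S + b/S))
a(-197, 85) - B = 12*(-5*(-197) - 5*85² + 5*85 + 85*(-197))/(-197 + 85²) - 1*77016 = 12*(985 - 5*7225 + 425 - 16745)/(-197 + 7225) - 77016 = 12*(985 - 36125 + 425 - 16745)/7028 - 77016 = 12*(1/7028)*(-51460) - 77016 = -154380/1757 - 77016 = -135471492/1757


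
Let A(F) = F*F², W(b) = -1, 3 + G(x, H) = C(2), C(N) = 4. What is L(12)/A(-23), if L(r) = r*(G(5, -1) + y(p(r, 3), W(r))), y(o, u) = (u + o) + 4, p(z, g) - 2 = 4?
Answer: -120/12167 ≈ -0.0098628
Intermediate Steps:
G(x, H) = 1 (G(x, H) = -3 + 4 = 1)
p(z, g) = 6 (p(z, g) = 2 + 4 = 6)
y(o, u) = 4 + o + u (y(o, u) = (o + u) + 4 = 4 + o + u)
A(F) = F³
L(r) = 10*r (L(r) = r*(1 + (4 + 6 - 1)) = r*(1 + 9) = r*10 = 10*r)
L(12)/A(-23) = (10*12)/((-23)³) = 120/(-12167) = 120*(-1/12167) = -120/12167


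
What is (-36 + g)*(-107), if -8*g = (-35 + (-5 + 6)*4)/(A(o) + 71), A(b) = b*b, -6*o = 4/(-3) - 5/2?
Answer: 355945986/92545 ≈ 3846.2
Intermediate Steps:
o = 23/36 (o = -(4/(-3) - 5/2)/6 = -(4*(-1/3) - 5*1/2)/6 = -(-4/3 - 5/2)/6 = -1/6*(-23/6) = 23/36 ≈ 0.63889)
A(b) = b**2
g = 5022/92545 (g = -(-35 + (-5 + 6)*4)/(8*((23/36)**2 + 71)) = -(-35 + 1*4)/(8*(529/1296 + 71)) = -(-35 + 4)/(8*92545/1296) = -(-31)*1296/(8*92545) = -1/8*(-40176/92545) = 5022/92545 ≈ 0.054265)
(-36 + g)*(-107) = (-36 + 5022/92545)*(-107) = -3326598/92545*(-107) = 355945986/92545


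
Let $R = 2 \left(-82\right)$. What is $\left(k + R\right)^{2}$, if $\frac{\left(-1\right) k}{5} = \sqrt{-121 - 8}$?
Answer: $23671 + 1640 i \sqrt{129} \approx 23671.0 + 18627.0 i$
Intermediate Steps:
$R = -164$
$k = - 5 i \sqrt{129}$ ($k = - 5 \sqrt{-121 - 8} = - 5 \sqrt{-129} = - 5 i \sqrt{129} \approx - 56.789 i$)
$\left(k + R\right)^{2} = \left(- 5 i \sqrt{129} - 164\right)^{2} = \left(-164 - 5 i \sqrt{129}\right)^{2}$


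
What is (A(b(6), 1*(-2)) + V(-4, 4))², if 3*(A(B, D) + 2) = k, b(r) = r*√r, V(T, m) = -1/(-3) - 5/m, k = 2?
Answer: 81/16 ≈ 5.0625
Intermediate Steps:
V(T, m) = ⅓ - 5/m (V(T, m) = -1*(-⅓) - 5/m = ⅓ - 5/m)
b(r) = r^(3/2)
A(B, D) = -4/3 (A(B, D) = -2 + (⅓)*2 = -2 + ⅔ = -4/3)
(A(b(6), 1*(-2)) + V(-4, 4))² = (-4/3 + (⅓)*(-15 + 4)/4)² = (-4/3 + (⅓)*(¼)*(-11))² = (-4/3 - 11/12)² = (-9/4)² = 81/16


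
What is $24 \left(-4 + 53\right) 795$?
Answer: $934920$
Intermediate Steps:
$24 \left(-4 + 53\right) 795 = 24 \cdot 49 \cdot 795 = 1176 \cdot 795 = 934920$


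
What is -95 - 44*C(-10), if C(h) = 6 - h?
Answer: -799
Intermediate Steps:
-95 - 44*C(-10) = -95 - 44*(6 - 1*(-10)) = -95 - 44*(6 + 10) = -95 - 44*16 = -95 - 704 = -799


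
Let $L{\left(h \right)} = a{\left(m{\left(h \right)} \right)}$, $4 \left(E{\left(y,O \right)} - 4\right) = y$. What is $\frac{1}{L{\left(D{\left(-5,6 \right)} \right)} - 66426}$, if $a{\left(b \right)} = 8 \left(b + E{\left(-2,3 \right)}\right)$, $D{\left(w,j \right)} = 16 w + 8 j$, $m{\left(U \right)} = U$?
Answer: $- \frac{1}{66654} \approx -1.5003 \cdot 10^{-5}$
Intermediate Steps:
$D{\left(w,j \right)} = 8 j + 16 w$
$E{\left(y,O \right)} = 4 + \frac{y}{4}$
$a{\left(b \right)} = 28 + 8 b$ ($a{\left(b \right)} = 8 \left(b + \left(4 + \frac{1}{4} \left(-2\right)\right)\right) = 8 \left(b + \left(4 - \frac{1}{2}\right)\right) = 8 \left(b + \frac{7}{2}\right) = 8 \left(\frac{7}{2} + b\right) = 28 + 8 b$)
$L{\left(h \right)} = 28 + 8 h$
$\frac{1}{L{\left(D{\left(-5,6 \right)} \right)} - 66426} = \frac{1}{\left(28 + 8 \left(8 \cdot 6 + 16 \left(-5\right)\right)\right) - 66426} = \frac{1}{\left(28 + 8 \left(48 - 80\right)\right) - 66426} = \frac{1}{\left(28 + 8 \left(-32\right)\right) - 66426} = \frac{1}{\left(28 - 256\right) - 66426} = \frac{1}{-228 - 66426} = \frac{1}{-66654} = - \frac{1}{66654}$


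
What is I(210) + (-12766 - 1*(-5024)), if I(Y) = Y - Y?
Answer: -7742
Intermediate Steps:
I(Y) = 0
I(210) + (-12766 - 1*(-5024)) = 0 + (-12766 - 1*(-5024)) = 0 + (-12766 + 5024) = 0 - 7742 = -7742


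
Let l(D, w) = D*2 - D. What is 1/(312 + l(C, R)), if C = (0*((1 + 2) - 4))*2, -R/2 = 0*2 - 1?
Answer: 1/312 ≈ 0.0032051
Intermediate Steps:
R = 2 (R = -2*(0*2 - 1) = -2*(0 - 1) = -2*(-1) = 2)
C = 0 (C = (0*(3 - 4))*2 = (0*(-1))*2 = 0*2 = 0)
l(D, w) = D (l(D, w) = 2*D - D = D)
1/(312 + l(C, R)) = 1/(312 + 0) = 1/312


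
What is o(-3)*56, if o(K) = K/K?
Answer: 56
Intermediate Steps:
o(K) = 1
o(-3)*56 = 1*56 = 56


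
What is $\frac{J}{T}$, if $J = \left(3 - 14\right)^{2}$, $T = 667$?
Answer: $\frac{121}{667} \approx 0.18141$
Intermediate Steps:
$J = 121$ ($J = \left(-11\right)^{2} = 121$)
$\frac{J}{T} = \frac{121}{667}$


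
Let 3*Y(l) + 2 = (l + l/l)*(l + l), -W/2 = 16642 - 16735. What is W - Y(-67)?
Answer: -8284/3 ≈ -2761.3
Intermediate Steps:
W = 186 (W = -2*(16642 - 16735) = -2*(-93) = 186)
Y(l) = -⅔ + 2*l*(1 + l)/3 (Y(l) = -⅔ + ((l + l/l)*(l + l))/3 = -⅔ + ((l + 1)*(2*l))/3 = -⅔ + ((1 + l)*(2*l))/3 = -⅔ + (2*l*(1 + l))/3 = -⅔ + 2*l*(1 + l)/3)
W - Y(-67) = 186 - (-⅔ + (⅔)*(-67) + (⅔)*(-67)²) = 186 - (-⅔ - 134/3 + (⅔)*4489) = 186 - (-⅔ - 134/3 + 8978/3) = 186 - 1*8842/3 = 186 - 8842/3 = -8284/3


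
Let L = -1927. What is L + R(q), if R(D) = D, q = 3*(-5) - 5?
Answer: -1947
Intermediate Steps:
q = -20 (q = -15 - 5 = -20)
L + R(q) = -1927 - 20 = -1947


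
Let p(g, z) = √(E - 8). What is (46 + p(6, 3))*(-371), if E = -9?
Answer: -17066 - 371*I*√17 ≈ -17066.0 - 1529.7*I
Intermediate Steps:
p(g, z) = I*√17 (p(g, z) = √(-9 - 8) = √(-17) = I*√17)
(46 + p(6, 3))*(-371) = (46 + I*√17)*(-371) = -17066 - 371*I*√17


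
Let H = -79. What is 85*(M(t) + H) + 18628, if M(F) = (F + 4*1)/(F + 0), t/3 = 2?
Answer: 36164/3 ≈ 12055.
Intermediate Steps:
t = 6 (t = 3*2 = 6)
M(F) = (4 + F)/F (M(F) = (F + 4)/F = (4 + F)/F)
85*(M(t) + H) + 18628 = 85*((4 + 6)/6 - 79) + 18628 = 85*((⅙)*10 - 79) + 18628 = 85*(5/3 - 79) + 18628 = 85*(-232/3) + 18628 = -19720/3 + 18628 = 36164/3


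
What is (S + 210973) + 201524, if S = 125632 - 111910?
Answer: 426219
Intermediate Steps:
S = 13722
(S + 210973) + 201524 = (13722 + 210973) + 201524 = 224695 + 201524 = 426219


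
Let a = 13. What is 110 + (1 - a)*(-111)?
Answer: 1442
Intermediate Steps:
110 + (1 - a)*(-111) = 110 + (1 - 1*13)*(-111) = 110 + (1 - 13)*(-111) = 110 - 12*(-111) = 110 + 1332 = 1442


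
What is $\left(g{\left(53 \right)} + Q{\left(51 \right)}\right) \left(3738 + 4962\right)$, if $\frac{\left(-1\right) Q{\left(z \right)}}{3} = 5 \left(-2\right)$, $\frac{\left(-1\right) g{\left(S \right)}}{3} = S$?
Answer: $-1122300$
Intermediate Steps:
$g{\left(S \right)} = - 3 S$
$Q{\left(z \right)} = 30$ ($Q{\left(z \right)} = - 3 \cdot 5 \left(-2\right) = \left(-3\right) \left(-10\right) = 30$)
$\left(g{\left(53 \right)} + Q{\left(51 \right)}\right) \left(3738 + 4962\right) = \left(\left(-3\right) 53 + 30\right) \left(3738 + 4962\right) = \left(-159 + 30\right) 8700 = \left(-129\right) 8700 = -1122300$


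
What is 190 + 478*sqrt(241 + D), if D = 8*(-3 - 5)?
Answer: 190 + 478*sqrt(177) ≈ 6549.4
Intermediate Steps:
D = -64 (D = 8*(-8) = -64)
190 + 478*sqrt(241 + D) = 190 + 478*sqrt(241 - 64) = 190 + 478*sqrt(177)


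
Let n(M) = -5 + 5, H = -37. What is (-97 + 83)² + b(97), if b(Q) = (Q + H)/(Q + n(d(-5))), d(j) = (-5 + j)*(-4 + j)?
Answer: 19072/97 ≈ 196.62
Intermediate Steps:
n(M) = 0
b(Q) = (-37 + Q)/Q (b(Q) = (Q - 37)/(Q + 0) = (-37 + Q)/Q)
(-97 + 83)² + b(97) = (-97 + 83)² + (-37 + 97)/97 = (-14)² + (1/97)*60 = 196 + 60/97 = 19072/97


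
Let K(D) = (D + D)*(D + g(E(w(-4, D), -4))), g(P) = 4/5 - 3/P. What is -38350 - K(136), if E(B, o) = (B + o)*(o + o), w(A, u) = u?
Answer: -8311641/110 ≈ -75560.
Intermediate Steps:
E(B, o) = 2*o*(B + o) (E(B, o) = (B + o)*(2*o) = 2*o*(B + o))
g(P) = ⅘ - 3/P (g(P) = 4*(⅕) - 3/P = ⅘ - 3/P)
K(D) = 2*D*(⅘ + D - 3/(32 - 8*D)) (K(D) = (D + D)*(D + (⅘ - 3*(-1/(8*(D - 4))))) = (2*D)*(D + (⅘ - 3*(-1/(8*(-4 + D))))) = (2*D)*(D + (⅘ - 3/(32 - 8*D))) = (2*D)*(⅘ + D - 3/(32 - 8*D)) = 2*D*(⅘ + D - 3/(32 - 8*D)))
-38350 - K(136) = -38350 - 136*(-113 - 128*136 + 40*136²)/(20*(-4 + 136)) = -38350 - 136*(-113 - 17408 + 40*18496)/(20*132) = -38350 - 136*(-113 - 17408 + 739840)/(20*132) = -38350 - 136*722319/(20*132) = -38350 - 1*4093141/110 = -38350 - 4093141/110 = -8311641/110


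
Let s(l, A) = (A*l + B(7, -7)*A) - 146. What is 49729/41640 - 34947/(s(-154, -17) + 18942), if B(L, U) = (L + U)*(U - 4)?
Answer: -65049379/148613160 ≈ -0.43771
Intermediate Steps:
B(L, U) = (-4 + U)*(L + U) (B(L, U) = (L + U)*(-4 + U) = (-4 + U)*(L + U))
s(l, A) = -146 + A*l (s(l, A) = (A*l + ((-7)² - 4*7 - 4*(-7) + 7*(-7))*A) - 146 = (A*l + (49 - 28 + 28 - 49)*A) - 146 = (A*l + 0*A) - 146 = (A*l + 0) - 146 = A*l - 146 = -146 + A*l)
49729/41640 - 34947/(s(-154, -17) + 18942) = 49729/41640 - 34947/((-146 - 17*(-154)) + 18942) = 49729*(1/41640) - 34947/((-146 + 2618) + 18942) = 49729/41640 - 34947/(2472 + 18942) = 49729/41640 - 34947/21414 = 49729/41640 - 34947*1/21414 = 49729/41640 - 11649/7138 = -65049379/148613160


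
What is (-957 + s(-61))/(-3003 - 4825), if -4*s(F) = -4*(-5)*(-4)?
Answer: 937/7828 ≈ 0.11970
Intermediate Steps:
s(F) = 20 (s(F) = -(-4*(-5))*(-4)/4 = -5*(-4) = -¼*(-80) = 20)
(-957 + s(-61))/(-3003 - 4825) = (-957 + 20)/(-3003 - 4825) = -937/(-7828) = -937*(-1/7828) = 937/7828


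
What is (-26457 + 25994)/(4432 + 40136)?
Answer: -463/44568 ≈ -0.010389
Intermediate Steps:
(-26457 + 25994)/(4432 + 40136) = -463/44568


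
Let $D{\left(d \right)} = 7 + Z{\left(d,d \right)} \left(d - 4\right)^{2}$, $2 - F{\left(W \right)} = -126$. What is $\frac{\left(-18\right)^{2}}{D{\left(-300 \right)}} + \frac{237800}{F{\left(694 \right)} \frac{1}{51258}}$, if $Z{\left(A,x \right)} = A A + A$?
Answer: $\frac{6315287625670036767}{66317721656} \approx 9.5228 \cdot 10^{7}$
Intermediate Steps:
$F{\left(W \right)} = 128$ ($F{\left(W \right)} = 2 - -126 = 2 + 126 = 128$)
$Z{\left(A,x \right)} = A + A^{2}$ ($Z{\left(A,x \right)} = A^{2} + A = A + A^{2}$)
$D{\left(d \right)} = 7 + d \left(-4 + d\right)^{2} \left(1 + d\right)$ ($D{\left(d \right)} = 7 + d \left(1 + d\right) \left(d - 4\right)^{2} = 7 + d \left(1 + d\right) \left(-4 + d\right)^{2} = 7 + d \left(-4 + d\right)^{2} \left(1 + d\right)$)
$\frac{\left(-18\right)^{2}}{D{\left(-300 \right)}} + \frac{237800}{F{\left(694 \right)} \frac{1}{51258}} = \frac{\left(-18\right)^{2}}{7 - 300 \left(-4 - 300\right)^{2} \left(1 - 300\right)} + \frac{237800}{128 \cdot \frac{1}{51258}} = \frac{324}{7 - 300 \left(-304\right)^{2} \left(-299\right)} + \frac{237800}{128 \cdot \frac{1}{51258}} = \frac{324}{7 - 27724800 \left(-299\right)} + \frac{237800}{\frac{64}{25629}} = \frac{324}{7 + 8289715200} + 237800 \cdot \frac{25629}{64} = \frac{324}{8289715207} + \frac{761822025}{8} = \frac{6315287625670036767}{66317721656}$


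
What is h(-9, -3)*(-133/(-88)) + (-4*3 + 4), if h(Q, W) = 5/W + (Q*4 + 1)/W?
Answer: 313/44 ≈ 7.1136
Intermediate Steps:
h(Q, W) = 5/W + (1 + 4*Q)/W (h(Q, W) = 5/W + (4*Q + 1)/W = 5/W + (1 + 4*Q)/W)
h(-9, -3)*(-133/(-88)) + (-4*3 + 4) = (2*(3 + 2*(-9))/(-3))*(-133/(-88)) + (-4*3 + 4) = (2*(-1/3)*(3 - 18))*(-133*(-1/88)) + (-12 + 4) = (2*(-1/3)*(-15))*(133/88) - 8 = 10*(133/88) - 8 = 665/44 - 8 = 313/44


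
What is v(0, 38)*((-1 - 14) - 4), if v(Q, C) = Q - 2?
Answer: 38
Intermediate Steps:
v(Q, C) = -2 + Q
v(0, 38)*((-1 - 14) - 4) = (-2 + 0)*((-1 - 14) - 4) = -2*(-15 - 4) = -2*(-19) = 38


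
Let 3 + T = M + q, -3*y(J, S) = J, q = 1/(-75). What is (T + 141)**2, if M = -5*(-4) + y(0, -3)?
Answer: 140398801/5625 ≈ 24960.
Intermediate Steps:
q = -1/75 ≈ -0.013333
y(J, S) = -J/3
M = 20 (M = -5*(-4) - 1/3*0 = 20 + 0 = 20)
T = 1274/75 (T = -3 + (20 - 1/75) = -3 + 1499/75 = 1274/75 ≈ 16.987)
(T + 141)**2 = (1274/75 + 141)**2 = (11849/75)**2 = 140398801/5625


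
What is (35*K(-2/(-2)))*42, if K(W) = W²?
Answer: 1470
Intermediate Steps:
(35*K(-2/(-2)))*42 = (35*(-2/(-2))²)*42 = (35*(-2*(-½))²)*42 = (35*1²)*42 = (35*1)*42 = 35*42 = 1470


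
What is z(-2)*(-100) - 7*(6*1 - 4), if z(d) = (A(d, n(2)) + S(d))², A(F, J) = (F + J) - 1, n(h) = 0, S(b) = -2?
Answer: -2514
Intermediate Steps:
A(F, J) = -1 + F + J
z(d) = (-3 + d)² (z(d) = ((-1 + d + 0) - 2)² = ((-1 + d) - 2)² = (-3 + d)²)
z(-2)*(-100) - 7*(6*1 - 4) = (-3 - 2)²*(-100) - 7*(6*1 - 4) = (-5)²*(-100) - 7*(6 - 4) = 25*(-100) - 7*2 = -2500 - 14 = -2514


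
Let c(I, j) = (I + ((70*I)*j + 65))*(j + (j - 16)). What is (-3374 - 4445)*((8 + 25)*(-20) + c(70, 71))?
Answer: -342876833250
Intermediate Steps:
c(I, j) = (-16 + 2*j)*(65 + I + 70*I*j) (c(I, j) = (I + (70*I*j + 65))*(j + (-16 + j)) = (I + (65 + 70*I*j))*(-16 + 2*j) = (65 + I + 70*I*j)*(-16 + 2*j) = (-16 + 2*j)*(65 + I + 70*I*j))
(-3374 - 4445)*((8 + 25)*(-20) + c(70, 71)) = (-3374 - 4445)*((8 + 25)*(-20) + (-1040 - 16*70 + 130*71 - 1118*70*71 + 140*70*71²)) = -7819*(33*(-20) + (-1040 - 1120 + 9230 - 5556460 + 140*70*5041)) = -7819*(-660 + (-1040 - 1120 + 9230 - 5556460 + 49401800)) = -7819*(-660 + 43852410) = -7819*43851750 = -342876833250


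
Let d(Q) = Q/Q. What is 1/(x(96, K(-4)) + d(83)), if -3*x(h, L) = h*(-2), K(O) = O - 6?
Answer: 1/65 ≈ 0.015385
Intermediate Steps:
K(O) = -6 + O
d(Q) = 1
x(h, L) = 2*h/3 (x(h, L) = -h*(-2)/3 = -(-2)*h/3 = 2*h/3)
1/(x(96, K(-4)) + d(83)) = 1/((⅔)*96 + 1) = 1/(64 + 1) = 1/65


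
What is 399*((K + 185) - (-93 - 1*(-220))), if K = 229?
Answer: 114513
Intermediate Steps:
399*((K + 185) - (-93 - 1*(-220))) = 399*((229 + 185) - (-93 - 1*(-220))) = 399*(414 - (-93 + 220)) = 399*(414 - 1*127) = 399*(414 - 127) = 399*287 = 114513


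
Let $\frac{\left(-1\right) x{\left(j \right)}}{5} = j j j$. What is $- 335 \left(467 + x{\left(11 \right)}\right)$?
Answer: $2072980$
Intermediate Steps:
$x{\left(j \right)} = - 5 j^{3}$ ($x{\left(j \right)} = - 5 j j j = - 5 j^{2} j = - 5 j^{3}$)
$- 335 \left(467 + x{\left(11 \right)}\right) = - 335 \left(467 - 5 \cdot 11^{3}\right) = - 335 \left(467 - 6655\right) = \left(-335\right) \left(-6188\right) = 2072980$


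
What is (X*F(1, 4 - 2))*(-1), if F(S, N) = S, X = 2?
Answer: -2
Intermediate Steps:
(X*F(1, 4 - 2))*(-1) = (2*1)*(-1) = 2*(-1) = -2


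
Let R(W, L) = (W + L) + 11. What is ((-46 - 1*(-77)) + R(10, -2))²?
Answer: 2500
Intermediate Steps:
R(W, L) = 11 + L + W (R(W, L) = (L + W) + 11 = 11 + L + W)
((-46 - 1*(-77)) + R(10, -2))² = ((-46 - 1*(-77)) + (11 - 2 + 10))² = ((-46 + 77) + 19)² = (31 + 19)² = 50² = 2500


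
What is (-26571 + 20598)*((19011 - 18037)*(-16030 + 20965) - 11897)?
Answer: -28639298589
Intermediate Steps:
(-26571 + 20598)*((19011 - 18037)*(-16030 + 20965) - 11897) = -5973*(974*4935 - 11897) = -5973*(4806690 - 11897) = -5973*4794793 = -28639298589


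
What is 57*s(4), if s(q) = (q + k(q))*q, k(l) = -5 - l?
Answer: -1140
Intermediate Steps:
s(q) = -5*q (s(q) = (q + (-5 - q))*q = -5*q)
57*s(4) = 57*(-5*4) = 57*(-20) = -1140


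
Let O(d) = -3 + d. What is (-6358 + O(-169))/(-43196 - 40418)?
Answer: 3265/41807 ≈ 0.078097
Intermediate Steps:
(-6358 + O(-169))/(-43196 - 40418) = (-6358 + (-3 - 169))/(-43196 - 40418) = (-6358 - 172)/(-83614) = -6530*(-1/83614) = 3265/41807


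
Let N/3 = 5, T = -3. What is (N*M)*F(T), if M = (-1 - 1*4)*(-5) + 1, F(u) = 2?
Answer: 780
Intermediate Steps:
N = 15 (N = 3*5 = 15)
M = 26 (M = (-1 - 4)*(-5) + 1 = -5*(-5) + 1 = 25 + 1 = 26)
(N*M)*F(T) = (15*26)*2 = 390*2 = 780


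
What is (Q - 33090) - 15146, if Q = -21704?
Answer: -69940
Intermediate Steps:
(Q - 33090) - 15146 = (-21704 - 33090) - 15146 = -54794 - 15146 = -69940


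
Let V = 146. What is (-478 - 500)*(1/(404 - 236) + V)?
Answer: -3998227/28 ≈ -1.4279e+5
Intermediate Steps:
(-478 - 500)*(1/(404 - 236) + V) = (-478 - 500)*(1/(404 - 236) + 146) = -978*(1/168 + 146) = -978*24529/168 = -3998227/28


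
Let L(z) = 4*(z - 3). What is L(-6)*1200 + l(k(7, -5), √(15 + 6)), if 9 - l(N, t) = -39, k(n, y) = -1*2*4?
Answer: -43152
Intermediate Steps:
k(n, y) = -8 (k(n, y) = -2*4 = -8)
l(N, t) = 48 (l(N, t) = 9 - 1*(-39) = 9 + 39 = 48)
L(z) = -12 + 4*z (L(z) = 4*(-3 + z) = -12 + 4*z)
L(-6)*1200 + l(k(7, -5), √(15 + 6)) = (-12 + 4*(-6))*1200 + 48 = (-12 - 24)*1200 + 48 = -36*1200 + 48 = -43200 + 48 = -43152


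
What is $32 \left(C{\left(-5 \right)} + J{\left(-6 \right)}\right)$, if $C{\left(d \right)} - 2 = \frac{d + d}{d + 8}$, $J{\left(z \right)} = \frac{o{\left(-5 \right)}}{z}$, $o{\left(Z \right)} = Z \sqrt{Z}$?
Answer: $- \frac{128}{3} + \frac{80 i \sqrt{5}}{3} \approx -42.667 + 59.628 i$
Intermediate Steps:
$o{\left(Z \right)} = Z^{\frac{3}{2}}$
$J{\left(z \right)} = - \frac{5 i \sqrt{5}}{z}$ ($J{\left(z \right)} = \frac{\left(-5\right)^{\frac{3}{2}}}{z} = \frac{\left(-5\right) i \sqrt{5}}{z} = - \frac{5 i \sqrt{5}}{z}$)
$C{\left(d \right)} = 2 + \frac{2 d}{8 + d}$ ($C{\left(d \right)} = 2 + \frac{d + d}{d + 8} = 2 + \frac{2 d}{8 + d}$)
$32 \left(C{\left(-5 \right)} + J{\left(-6 \right)}\right) = 32 \left(\frac{4 \left(4 - 5\right)}{8 - 5} - \frac{5 i \sqrt{5}}{-6}\right) = 32 \left(4 \cdot \frac{1}{3} \left(-1\right) - 5 i \sqrt{5} \left(- \frac{1}{6}\right)\right) = 32 \left(4 \cdot \frac{1}{3} \left(-1\right) + \frac{5 i \sqrt{5}}{6}\right) = 32 \left(- \frac{4}{3} + \frac{5 i \sqrt{5}}{6}\right) = - \frac{128}{3} + \frac{80 i \sqrt{5}}{3}$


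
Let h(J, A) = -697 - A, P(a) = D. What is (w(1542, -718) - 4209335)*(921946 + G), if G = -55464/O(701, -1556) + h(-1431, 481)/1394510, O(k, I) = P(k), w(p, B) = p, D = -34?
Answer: -2709687769133844453/697255 ≈ -3.8862e+12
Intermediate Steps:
P(a) = -34
O(k, I) = -34
G = 1137427391/697255 (G = -55464/(-34) + (-697 - 1*481)/1394510 = -55464*(-1/34) + (-697 - 481)*(1/1394510) = 27732/17 - 1178*1/1394510 = 27732/17 - 589/697255 = 1137427391/697255 ≈ 1631.3)
(w(1542, -718) - 4209335)*(921946 + G) = (1542 - 4209335)*(921946 + 1137427391/697255) = -4207793*643968885621/697255 = -2709687769133844453/697255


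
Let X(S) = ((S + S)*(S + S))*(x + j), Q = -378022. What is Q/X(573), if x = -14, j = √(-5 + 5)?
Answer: 189011/9193212 ≈ 0.020560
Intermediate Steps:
j = 0 (j = √0 = 0)
X(S) = -56*S² (X(S) = ((S + S)*(S + S))*(-14 + 0) = ((2*S)*(2*S))*(-14) = (4*S²)*(-14) = -56*S²)
Q/X(573) = -378022/((-56*573²)) = -378022/((-56*328329)) = -378022/(-18386424) = -378022*(-1/18386424) = 189011/9193212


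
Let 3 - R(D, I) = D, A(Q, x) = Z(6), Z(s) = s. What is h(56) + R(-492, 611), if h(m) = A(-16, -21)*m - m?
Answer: 775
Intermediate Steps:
A(Q, x) = 6
R(D, I) = 3 - D
h(m) = 5*m (h(m) = 6*m - m = 5*m)
h(56) + R(-492, 611) = 5*56 + (3 - 1*(-492)) = 280 + (3 + 492) = 280 + 495 = 775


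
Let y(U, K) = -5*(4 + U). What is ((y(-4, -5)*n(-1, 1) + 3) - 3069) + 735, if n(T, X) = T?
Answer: -2331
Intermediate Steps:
y(U, K) = -20 - 5*U
((y(-4, -5)*n(-1, 1) + 3) - 3069) + 735 = (((-20 - 5*(-4))*(-1) + 3) - 3069) + 735 = (((-20 + 20)*(-1) + 3) - 3069) + 735 = ((0*(-1) + 3) - 3069) + 735 = ((0 + 3) - 3069) + 735 = (3 - 3069) + 735 = -3066 + 735 = -2331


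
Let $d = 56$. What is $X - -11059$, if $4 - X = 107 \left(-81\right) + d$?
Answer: $19674$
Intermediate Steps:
$X = 8615$ ($X = 4 - \left(107 \left(-81\right) + 56\right) = 4 - \left(-8667 + 56\right) = 4 - -8611 = 4 + 8611 = 8615$)
$X - -11059 = 8615 - -11059 = 8615 + 11059 = 19674$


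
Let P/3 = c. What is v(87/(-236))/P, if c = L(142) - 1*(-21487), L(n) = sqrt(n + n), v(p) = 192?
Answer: 1375168/461690885 - 128*sqrt(71)/461690885 ≈ 0.0029762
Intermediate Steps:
L(n) = sqrt(2)*sqrt(n) (L(n) = sqrt(2*n) = sqrt(2)*sqrt(n))
c = 21487 + 2*sqrt(71) (c = sqrt(2)*sqrt(142) - 1*(-21487) = 2*sqrt(71) + 21487 = 21487 + 2*sqrt(71) ≈ 21504.)
P = 64461 + 6*sqrt(71) (P = 3*(21487 + 2*sqrt(71)) = 64461 + 6*sqrt(71) ≈ 64512.)
v(87/(-236))/P = 192/(64461 + 6*sqrt(71))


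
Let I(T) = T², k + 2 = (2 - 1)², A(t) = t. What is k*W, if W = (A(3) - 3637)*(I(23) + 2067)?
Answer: 9433864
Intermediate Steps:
k = -1 (k = -2 + (2 - 1)² = -2 + 1² = -2 + 1 = -1)
W = -9433864 (W = (3 - 3637)*(23² + 2067) = -3634*(529 + 2067) = -3634*2596 = -9433864)
k*W = -1*(-9433864) = 9433864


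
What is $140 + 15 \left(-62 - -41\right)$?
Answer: $-175$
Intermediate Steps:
$140 + 15 \left(-62 - -41\right) = 140 + 15 \left(-62 + 41\right) = 140 + 15 \left(-21\right) = 140 - 315 = -175$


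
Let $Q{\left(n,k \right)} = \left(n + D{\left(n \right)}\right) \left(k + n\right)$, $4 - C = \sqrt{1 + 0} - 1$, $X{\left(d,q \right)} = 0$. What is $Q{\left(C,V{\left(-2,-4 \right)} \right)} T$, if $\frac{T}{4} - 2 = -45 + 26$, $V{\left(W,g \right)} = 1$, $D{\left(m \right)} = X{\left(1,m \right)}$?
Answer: $-1360$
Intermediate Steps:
$D{\left(m \right)} = 0$
$T = -68$ ($T = 8 + 4 \left(-45 + 26\right) = 8 + 4 \left(-19\right) = 8 - 76 = -68$)
$C = 4$ ($C = 4 - \left(\sqrt{1 + 0} - 1\right) = 4 - \left(\sqrt{1} - 1\right) = 4 - \left(1 - 1\right) = 4 - 0 = 4 + 0 = 4$)
$Q{\left(n,k \right)} = n \left(k + n\right)$ ($Q{\left(n,k \right)} = \left(n + 0\right) \left(k + n\right) = n \left(k + n\right)$)
$Q{\left(C,V{\left(-2,-4 \right)} \right)} T = 4 \left(1 + 4\right) \left(-68\right) = 4 \cdot 5 \left(-68\right) = 20 \left(-68\right) = -1360$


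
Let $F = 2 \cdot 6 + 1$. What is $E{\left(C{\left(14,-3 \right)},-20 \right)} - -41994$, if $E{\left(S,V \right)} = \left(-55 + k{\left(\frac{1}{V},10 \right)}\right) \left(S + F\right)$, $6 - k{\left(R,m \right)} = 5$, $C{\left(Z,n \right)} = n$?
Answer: $41454$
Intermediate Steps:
$k{\left(R,m \right)} = 1$ ($k{\left(R,m \right)} = 6 - 5 = 1$)
$F = 13$ ($F = 12 + 1 = 13$)
$E{\left(S,V \right)} = -702 - 54 S$ ($E{\left(S,V \right)} = \left(-55 + 1\right) \left(S + 13\right) = - 54 \left(13 + S\right) = -702 - 54 S$)
$E{\left(C{\left(14,-3 \right)},-20 \right)} - -41994 = \left(-702 - -162\right) - -41994 = \left(-702 + 162\right) + 41994 = -540 + 41994 = 41454$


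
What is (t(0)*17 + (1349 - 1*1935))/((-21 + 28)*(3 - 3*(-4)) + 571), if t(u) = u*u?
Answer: -293/338 ≈ -0.86686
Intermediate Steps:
t(u) = u²
(t(0)*17 + (1349 - 1*1935))/((-21 + 28)*(3 - 3*(-4)) + 571) = (0²*17 + (1349 - 1*1935))/((-21 + 28)*(3 - 3*(-4)) + 571) = (0*17 + (1349 - 1935))/(7*(3 + 12) + 571) = (0 - 586)/(7*15 + 571) = -586/(105 + 571) = -586/676 = -586*1/676 = -293/338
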